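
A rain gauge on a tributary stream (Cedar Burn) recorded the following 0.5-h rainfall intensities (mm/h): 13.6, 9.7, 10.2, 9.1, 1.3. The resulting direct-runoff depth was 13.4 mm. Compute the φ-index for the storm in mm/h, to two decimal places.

φ ≈ 3.95 mm/h

Only the 4 blocks with intensity above φ contribute runoff: 13.6, 9.7, 10.2, 9.1 mm/h.
Σ(I−φ)·Δt = d  ⇒  (13.6+9.7+10.2+9.1 − 4φ)·0.5 = 13.4
φ = (42.60 − 13.4/0.5) / 4 = 3.95 mm/h.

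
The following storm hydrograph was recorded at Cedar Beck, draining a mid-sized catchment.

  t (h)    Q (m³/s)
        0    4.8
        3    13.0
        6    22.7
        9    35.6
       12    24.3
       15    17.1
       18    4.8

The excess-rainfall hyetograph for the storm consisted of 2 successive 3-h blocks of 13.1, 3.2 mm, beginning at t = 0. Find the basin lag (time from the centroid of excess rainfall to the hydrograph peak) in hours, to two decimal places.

Centroid of excess rainfall: t_c = Σ P_i·t̄_i / ΣP_i = 2.0890 h (block centres at 1.5, 4.5 h).
Hydrograph peak occurs at t = 9 h, so basin lag t_L = 9 − 2.0890 = 6.91 h.

t_L ≈ 6.91 h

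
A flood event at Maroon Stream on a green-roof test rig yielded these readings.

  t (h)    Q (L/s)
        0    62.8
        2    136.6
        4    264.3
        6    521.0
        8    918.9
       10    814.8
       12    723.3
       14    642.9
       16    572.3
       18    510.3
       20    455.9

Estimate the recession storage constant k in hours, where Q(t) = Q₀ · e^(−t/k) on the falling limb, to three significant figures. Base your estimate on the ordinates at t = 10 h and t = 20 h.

On the falling limb, Q drops from 814.8 to 455.9 L/s between t = 10 h and t = 20 h (Δt = 10 h).
k = −Δt / ln(Q₂/Q₁) = −10 / ln(455.9/814.8) = 17.2 h.

k ≈ 17.2 h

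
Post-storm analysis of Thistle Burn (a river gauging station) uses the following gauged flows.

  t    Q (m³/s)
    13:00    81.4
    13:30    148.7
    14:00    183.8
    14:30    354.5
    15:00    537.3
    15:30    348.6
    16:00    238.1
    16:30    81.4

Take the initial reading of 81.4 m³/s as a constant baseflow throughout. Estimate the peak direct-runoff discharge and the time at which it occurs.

Q_p = 455.9 m³/s at t = 15:00

Subtracting baseflow gives direct-runoff ordinates: 0.0, 67.3, 102.4, 273.1, 455.9, 267.2, 156.7, 0.0 m³/s.
The maximum is 455.9 m³/s, occurring at the reading for t = 15:00.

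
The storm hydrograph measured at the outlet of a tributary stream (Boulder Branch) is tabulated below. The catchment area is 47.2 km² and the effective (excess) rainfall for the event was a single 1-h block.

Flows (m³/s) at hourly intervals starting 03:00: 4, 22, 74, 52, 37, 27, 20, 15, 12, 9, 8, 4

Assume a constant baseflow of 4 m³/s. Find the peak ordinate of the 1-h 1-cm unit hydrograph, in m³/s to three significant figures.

U_p ≈ 38.9 m³/s

Direct runoff: 0.0, 18.0, 70.0, 48.0, 33.0, 23.0, 16.0, 11.0, 8.0, 5.0, 4.0, 0.0 m³/s; ΣQ_DR = 236.0 m³/s, peak = 70.0 m³/s.
Runoff depth d = ΣQ_DR·Δt / A = 236.0 × 3600 / (47.2 km²) = 18.00 mm.
The 1-cm UH is the DRH scaled by (10 mm)/d, so U_p = 70.0 × 10/18.00 = 38.9 m³/s.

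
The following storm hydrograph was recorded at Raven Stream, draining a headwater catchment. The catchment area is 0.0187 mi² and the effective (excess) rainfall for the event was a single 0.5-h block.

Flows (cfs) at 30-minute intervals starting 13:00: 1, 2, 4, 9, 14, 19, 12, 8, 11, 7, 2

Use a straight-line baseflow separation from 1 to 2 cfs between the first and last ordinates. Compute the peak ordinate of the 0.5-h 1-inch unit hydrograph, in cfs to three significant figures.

U_p ≈ 5.83 cfs

Direct runoff: 0.00, 0.90, 2.80, 7.70, 12.60, 17.50, 10.40, 6.30, 9.20, 5.10, 0.00 cfs; ΣQ_DR = 72.50 cfs, peak = 17.50 cfs.
Runoff depth d = ΣQ_DR·Δt / A = 72.50 × 1800 / (0.0187 mi²) = 3.004 in.
The 1-inch UH is the DRH scaled by (1 in)/d, so U_p = 17.50 × 1/3.004 = 5.83 cfs.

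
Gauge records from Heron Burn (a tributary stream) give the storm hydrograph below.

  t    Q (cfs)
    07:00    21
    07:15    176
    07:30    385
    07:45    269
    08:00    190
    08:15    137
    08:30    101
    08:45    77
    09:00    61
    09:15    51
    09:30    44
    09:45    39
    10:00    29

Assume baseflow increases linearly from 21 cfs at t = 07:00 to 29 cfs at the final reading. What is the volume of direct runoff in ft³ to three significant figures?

V ≈ 1.13 × 10^6 ft³

Direct-runoff ordinates (Q − Q_b): 0.00, 154.33, 362.67, 246.00, 166.33, 112.67, 76.00, 51.33, 34.67, 24.00, 16.33, 10.67, 0.00 cfs.
ΣQ_DR = 1255 cfs.
With Δt = 0.25 h = 900 s, V = ΣQ_DR · Δt = 1255 × 900 = 1.13 × 10^6 ft³.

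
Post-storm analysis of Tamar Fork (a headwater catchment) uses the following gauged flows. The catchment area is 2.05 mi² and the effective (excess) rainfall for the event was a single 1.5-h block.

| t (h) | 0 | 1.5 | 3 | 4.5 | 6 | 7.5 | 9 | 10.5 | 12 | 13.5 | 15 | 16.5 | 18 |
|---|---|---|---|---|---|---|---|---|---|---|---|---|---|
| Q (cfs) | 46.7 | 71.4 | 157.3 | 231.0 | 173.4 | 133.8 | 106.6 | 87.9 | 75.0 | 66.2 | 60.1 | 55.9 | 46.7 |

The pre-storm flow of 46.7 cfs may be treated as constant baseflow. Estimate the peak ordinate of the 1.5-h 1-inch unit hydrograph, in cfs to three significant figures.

U_p ≈ 231 cfs

Direct runoff: 0.0, 24.7, 110.6, 184.3, 126.7, 87.1, 59.9, 41.2, 28.3, 19.5, 13.4, 9.2, 0.0 cfs; ΣQ_DR = 704.9 cfs, peak = 184.3 cfs.
Runoff depth d = ΣQ_DR·Δt / A = 704.9 × 5400 / (2.05 mi²) = 0.7992 in.
The 1-inch UH is the DRH scaled by (1 in)/d, so U_p = 184.3 × 1/0.7992 = 231 cfs.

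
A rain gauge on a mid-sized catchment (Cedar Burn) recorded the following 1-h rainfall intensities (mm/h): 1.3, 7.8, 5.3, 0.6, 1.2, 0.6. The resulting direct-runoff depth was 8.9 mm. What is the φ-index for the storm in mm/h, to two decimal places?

Only the 2 blocks with intensity above φ contribute runoff: 7.8, 5.3 mm/h.
Σ(I−φ)·Δt = d  ⇒  (7.8+5.3 − 2φ)·1 = 8.9
φ = (13.10 − 8.9/1) / 2 = 2.10 mm/h.

φ ≈ 2.10 mm/h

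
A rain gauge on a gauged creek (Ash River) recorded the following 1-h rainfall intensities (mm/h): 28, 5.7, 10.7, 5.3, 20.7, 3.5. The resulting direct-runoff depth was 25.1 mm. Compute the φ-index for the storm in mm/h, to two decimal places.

Only the 2 blocks with intensity above φ contribute runoff: 28, 20.7 mm/h.
Σ(I−φ)·Δt = d  ⇒  (28+20.7 − 2φ)·1 = 25.1
φ = (48.70 − 25.1/1) / 2 = 11.80 mm/h.

φ ≈ 11.80 mm/h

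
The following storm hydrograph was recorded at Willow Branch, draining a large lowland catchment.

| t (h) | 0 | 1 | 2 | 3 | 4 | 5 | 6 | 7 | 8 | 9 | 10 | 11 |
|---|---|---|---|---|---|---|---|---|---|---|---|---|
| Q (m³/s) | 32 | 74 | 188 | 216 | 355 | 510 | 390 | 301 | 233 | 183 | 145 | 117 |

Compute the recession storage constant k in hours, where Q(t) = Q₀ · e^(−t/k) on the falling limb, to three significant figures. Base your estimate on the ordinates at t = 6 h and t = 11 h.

k ≈ 4.15 h

On the falling limb, Q drops from 390 to 117 m³/s between t = 6 h and t = 11 h (Δt = 5 h).
k = −Δt / ln(Q₂/Q₁) = −5 / ln(117/390) = 4.15 h.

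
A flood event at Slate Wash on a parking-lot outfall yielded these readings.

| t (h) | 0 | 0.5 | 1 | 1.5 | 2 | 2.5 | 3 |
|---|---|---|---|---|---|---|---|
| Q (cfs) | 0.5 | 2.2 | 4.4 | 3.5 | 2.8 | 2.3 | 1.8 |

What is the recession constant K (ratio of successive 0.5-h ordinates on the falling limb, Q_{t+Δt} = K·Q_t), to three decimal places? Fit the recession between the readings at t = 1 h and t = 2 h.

K ≈ 0.798

Using the recession-limb readings at t = 1 h and t = 2 h: Q falls from 4.4 to 2.8 cfs over 2 intervals.
K = (Q₂/Q₁)^(1/2) = (2.8/4.4)^(1/2) = 0.798.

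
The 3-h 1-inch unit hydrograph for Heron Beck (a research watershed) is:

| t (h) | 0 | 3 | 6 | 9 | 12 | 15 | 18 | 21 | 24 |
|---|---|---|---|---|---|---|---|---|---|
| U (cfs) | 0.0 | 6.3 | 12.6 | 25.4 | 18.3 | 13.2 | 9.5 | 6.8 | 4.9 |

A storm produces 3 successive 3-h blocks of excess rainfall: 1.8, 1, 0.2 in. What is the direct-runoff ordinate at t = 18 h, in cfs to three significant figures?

Q ≈ 34.0 cfs

By discrete convolution, Q_j = Σ (P_i / 1 in) · U_{j−i}.
At t = 18 h (j=6): Q = (1.8/1)·9.5 + (1/1)·13.2 + (0.2/1)·18.3 = 34.0 cfs.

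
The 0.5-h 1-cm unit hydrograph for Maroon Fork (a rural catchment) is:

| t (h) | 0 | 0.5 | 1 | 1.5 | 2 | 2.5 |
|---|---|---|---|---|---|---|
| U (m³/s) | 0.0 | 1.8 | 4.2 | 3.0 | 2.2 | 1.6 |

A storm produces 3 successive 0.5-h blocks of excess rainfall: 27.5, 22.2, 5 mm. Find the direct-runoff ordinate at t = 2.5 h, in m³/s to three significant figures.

Q ≈ 10.8 m³/s

By discrete convolution, Q_j = Σ (P_i / 10 mm) · U_{j−i}.
At t = 2.5 h (j=5): Q = (27.5/10)·1.6 + (22.2/10)·2.2 + (5/10)·3.0 = 10.8 m³/s.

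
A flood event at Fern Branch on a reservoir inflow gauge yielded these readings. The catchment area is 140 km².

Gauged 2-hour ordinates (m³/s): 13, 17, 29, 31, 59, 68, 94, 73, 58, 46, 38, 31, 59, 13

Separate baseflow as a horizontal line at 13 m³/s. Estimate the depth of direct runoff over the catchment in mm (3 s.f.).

Direct runoff: 0.0, 4.0, 16.0, 18.0, 46.0, 55.0, 81.0, 60.0, 45.0, 33.0, 25.0, 18.0, 46.0, 0.0 m³/s; ΣQ_DR = 447.0 m³/s.
V = ΣQ_DR · Δt = 447.0 × 7200 s = 3.218 × 10^6 m³.
Over A = 140 km², depth = V / A = 23.0 mm.

d ≈ 23.0 mm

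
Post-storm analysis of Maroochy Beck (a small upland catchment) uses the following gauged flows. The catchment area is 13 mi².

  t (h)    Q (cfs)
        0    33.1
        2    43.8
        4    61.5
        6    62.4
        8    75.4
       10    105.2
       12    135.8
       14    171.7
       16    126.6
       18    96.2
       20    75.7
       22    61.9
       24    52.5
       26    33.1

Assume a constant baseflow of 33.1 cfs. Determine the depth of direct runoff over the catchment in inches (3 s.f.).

Direct runoff: 0.0, 10.7, 28.4, 29.3, 42.3, 72.1, 102.7, 138.6, 93.5, 63.1, 42.6, 28.8, 19.4, 0.0 cfs; ΣQ_DR = 671.5 cfs.
V = ΣQ_DR · Δt = 671.5 × 7200 s = 4.835 × 10^6 ft³.
Over A = 13 mi², depth = V / A = 0.160 in.

d ≈ 0.160 in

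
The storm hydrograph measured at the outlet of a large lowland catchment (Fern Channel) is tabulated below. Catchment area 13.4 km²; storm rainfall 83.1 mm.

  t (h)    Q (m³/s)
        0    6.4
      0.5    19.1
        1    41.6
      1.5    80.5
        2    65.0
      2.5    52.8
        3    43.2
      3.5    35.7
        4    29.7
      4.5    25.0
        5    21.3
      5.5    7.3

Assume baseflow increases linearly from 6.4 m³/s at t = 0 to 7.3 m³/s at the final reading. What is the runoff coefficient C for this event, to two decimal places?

C ≈ 0.56

ΣQ_DR = 345.4 m³/s; V = ΣQ_DR·Δt = 6.217 × 10^5 m³.
Runoff depth d = V / A = 46.40 mm.
C = d / P = 46.40 / 83.1 = 0.56.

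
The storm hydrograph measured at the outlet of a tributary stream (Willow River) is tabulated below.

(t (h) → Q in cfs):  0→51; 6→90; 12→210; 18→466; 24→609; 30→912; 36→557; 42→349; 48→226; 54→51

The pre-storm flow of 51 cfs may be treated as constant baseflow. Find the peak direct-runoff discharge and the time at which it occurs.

Q_p = 861.0 cfs at t = 30 h

Subtracting baseflow gives direct-runoff ordinates: 0.0, 39.0, 159.0, 415.0, 558.0, 861.0, 506.0, 298.0, 175.0, 0.0 cfs.
The maximum is 861.0 cfs, occurring at the reading for t = 30 h.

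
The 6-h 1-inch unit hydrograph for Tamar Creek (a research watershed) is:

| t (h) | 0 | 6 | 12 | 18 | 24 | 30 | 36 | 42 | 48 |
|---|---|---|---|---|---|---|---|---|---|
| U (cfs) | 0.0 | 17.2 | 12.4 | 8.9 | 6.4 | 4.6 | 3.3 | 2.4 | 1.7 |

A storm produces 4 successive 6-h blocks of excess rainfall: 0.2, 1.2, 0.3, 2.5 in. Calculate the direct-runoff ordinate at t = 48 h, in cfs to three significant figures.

Q ≈ 15.7 cfs

By discrete convolution, Q_j = Σ (P_i / 1 in) · U_{j−i}.
At t = 48 h (j=8): Q = (0.2/1)·1.7 + (1.2/1)·2.4 + (0.3/1)·3.3 + (2.5/1)·4.6 = 15.7 cfs.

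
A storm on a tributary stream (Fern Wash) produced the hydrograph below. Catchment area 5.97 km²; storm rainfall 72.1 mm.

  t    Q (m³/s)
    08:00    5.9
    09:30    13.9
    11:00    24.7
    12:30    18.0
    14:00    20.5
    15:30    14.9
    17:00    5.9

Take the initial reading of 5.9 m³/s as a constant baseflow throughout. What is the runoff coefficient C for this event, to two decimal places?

ΣQ_DR = 62.50 m³/s; V = ΣQ_DR·Δt = 3.375 × 10^5 m³.
Runoff depth d = V / A = 56.53 mm.
C = d / P = 56.53 / 72.1 = 0.78.

C ≈ 0.78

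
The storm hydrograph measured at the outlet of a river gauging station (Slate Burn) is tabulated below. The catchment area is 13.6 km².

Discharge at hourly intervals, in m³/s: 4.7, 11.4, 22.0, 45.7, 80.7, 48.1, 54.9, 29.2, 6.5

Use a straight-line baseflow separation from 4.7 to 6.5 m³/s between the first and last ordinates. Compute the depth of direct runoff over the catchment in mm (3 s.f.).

Direct runoff: 0.00, 6.47, 16.85, 40.33, 75.10, 42.27, 48.85, 22.93, 0.00 m³/s; ΣQ_DR = 252.8 m³/s.
V = ΣQ_DR · Δt = 252.8 × 3600 s = 9.101 × 10^5 m³.
Over A = 13.6 km², depth = V / A = 66.9 mm.

d ≈ 66.9 mm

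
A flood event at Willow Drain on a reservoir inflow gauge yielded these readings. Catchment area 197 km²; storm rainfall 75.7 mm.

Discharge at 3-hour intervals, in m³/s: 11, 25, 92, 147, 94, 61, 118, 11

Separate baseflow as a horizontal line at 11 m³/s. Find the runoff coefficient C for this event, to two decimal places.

C ≈ 0.34

ΣQ_DR = 471.0 m³/s; V = ΣQ_DR·Δt = 5.087 × 10^6 m³.
Runoff depth d = V / A = 25.82 mm.
C = d / P = 25.82 / 75.7 = 0.34.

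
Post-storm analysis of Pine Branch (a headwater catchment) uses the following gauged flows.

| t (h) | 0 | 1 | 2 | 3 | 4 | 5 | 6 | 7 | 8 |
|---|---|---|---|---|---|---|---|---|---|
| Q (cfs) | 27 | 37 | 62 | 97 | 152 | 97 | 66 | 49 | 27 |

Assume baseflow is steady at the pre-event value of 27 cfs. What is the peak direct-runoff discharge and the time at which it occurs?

Subtracting baseflow gives direct-runoff ordinates: 0.0, 10.0, 35.0, 70.0, 125.0, 70.0, 39.0, 22.0, 0.0 cfs.
The maximum is 125.0 cfs, occurring at the reading for t = 4 h.

Q_p = 125.0 cfs at t = 4 h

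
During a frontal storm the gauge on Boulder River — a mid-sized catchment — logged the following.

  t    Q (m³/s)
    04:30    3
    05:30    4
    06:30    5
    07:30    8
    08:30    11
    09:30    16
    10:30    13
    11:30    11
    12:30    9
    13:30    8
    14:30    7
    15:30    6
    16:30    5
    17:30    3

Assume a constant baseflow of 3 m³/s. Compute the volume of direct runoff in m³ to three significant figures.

V ≈ 2.41 × 10^5 m³

Direct-runoff ordinates (Q − Q_b): 0.0, 1.0, 2.0, 5.0, 8.0, 13.0, 10.0, 8.0, 6.0, 5.0, 4.0, 3.0, 2.0, 0.0 m³/s.
ΣQ_DR = 67.00 m³/s.
With Δt = 1 h = 3600 s, V = ΣQ_DR · Δt = 67.00 × 3600 = 2.41 × 10^5 m³.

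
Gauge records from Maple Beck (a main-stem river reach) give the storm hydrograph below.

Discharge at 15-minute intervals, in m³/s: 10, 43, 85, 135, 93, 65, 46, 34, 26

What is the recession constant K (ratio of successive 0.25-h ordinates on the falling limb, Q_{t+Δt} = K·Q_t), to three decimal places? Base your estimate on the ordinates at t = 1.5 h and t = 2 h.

Using the recession-limb readings at t = 1.5 h and t = 2 h: Q falls from 46 to 26 m³/s over 2 intervals.
K = (Q₂/Q₁)^(1/2) = (26/46)^(1/2) = 0.752.

K ≈ 0.752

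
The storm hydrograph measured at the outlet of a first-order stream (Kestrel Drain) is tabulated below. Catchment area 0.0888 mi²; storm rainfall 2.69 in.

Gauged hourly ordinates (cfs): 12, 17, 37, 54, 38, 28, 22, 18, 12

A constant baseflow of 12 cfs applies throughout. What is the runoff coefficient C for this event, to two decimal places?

C ≈ 0.84

ΣQ_DR = 130.0 cfs; V = ΣQ_DR·Δt = 4.680 × 10^5 ft³.
Runoff depth d = V / A = 2.269 in.
C = d / P = 2.269 / 2.69 = 0.84.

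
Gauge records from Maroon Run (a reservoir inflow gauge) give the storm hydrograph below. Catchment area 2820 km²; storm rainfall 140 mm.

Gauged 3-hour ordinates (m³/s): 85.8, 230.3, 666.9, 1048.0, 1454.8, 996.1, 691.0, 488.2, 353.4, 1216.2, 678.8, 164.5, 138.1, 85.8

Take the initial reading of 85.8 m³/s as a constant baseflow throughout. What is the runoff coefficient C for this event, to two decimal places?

ΣQ_DR = 7097 m³/s; V = ΣQ_DR·Δt = 7.664 × 10^7 m³.
Runoff depth d = V / A = 27.18 mm.
C = d / P = 27.18 / 140 = 0.19.

C ≈ 0.19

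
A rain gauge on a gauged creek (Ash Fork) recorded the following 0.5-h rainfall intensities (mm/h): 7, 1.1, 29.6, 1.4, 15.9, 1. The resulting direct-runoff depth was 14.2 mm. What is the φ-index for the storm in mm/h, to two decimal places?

φ ≈ 8.55 mm/h

Only the 2 blocks with intensity above φ contribute runoff: 29.6, 15.9 mm/h.
Σ(I−φ)·Δt = d  ⇒  (29.6+15.9 − 2φ)·0.5 = 14.2
φ = (45.50 − 14.2/0.5) / 2 = 8.55 mm/h.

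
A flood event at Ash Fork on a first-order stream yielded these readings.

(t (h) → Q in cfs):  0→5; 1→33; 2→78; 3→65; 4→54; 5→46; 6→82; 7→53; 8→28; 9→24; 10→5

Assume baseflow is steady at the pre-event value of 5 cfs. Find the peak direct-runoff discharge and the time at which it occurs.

Subtracting baseflow gives direct-runoff ordinates: 0.0, 28.0, 73.0, 60.0, 49.0, 41.0, 77.0, 48.0, 23.0, 19.0, 0.0 cfs.
The maximum is 77.0 cfs, occurring at the reading for t = 6 h.

Q_p = 77.0 cfs at t = 6 h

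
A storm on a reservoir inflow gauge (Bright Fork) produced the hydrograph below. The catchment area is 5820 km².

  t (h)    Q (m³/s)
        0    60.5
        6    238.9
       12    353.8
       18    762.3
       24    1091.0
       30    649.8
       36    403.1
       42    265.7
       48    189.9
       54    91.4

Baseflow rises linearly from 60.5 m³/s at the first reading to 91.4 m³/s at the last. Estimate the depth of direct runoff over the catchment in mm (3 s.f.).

Direct runoff: 0.00, 174.97, 286.43, 691.50, 1016.77, 572.13, 322.00, 181.17, 101.93, 0.00 m³/s; ΣQ_DR = 3347 m³/s.
V = ΣQ_DR · Δt = 3347 × 21600 s = 7.229 × 10^7 m³.
Over A = 5820 km², depth = V / A = 12.4 mm.

d ≈ 12.4 mm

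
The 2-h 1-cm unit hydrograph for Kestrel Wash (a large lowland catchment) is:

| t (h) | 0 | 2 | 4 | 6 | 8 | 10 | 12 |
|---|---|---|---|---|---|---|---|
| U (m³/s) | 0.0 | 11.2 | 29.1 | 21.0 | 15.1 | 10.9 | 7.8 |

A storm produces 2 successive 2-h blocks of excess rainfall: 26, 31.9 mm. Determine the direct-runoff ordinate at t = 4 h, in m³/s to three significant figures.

By discrete convolution, Q_j = Σ (P_i / 10 mm) · U_{j−i}.
At t = 4 h (j=2): Q = (26/10)·29.1 + (31.9/10)·11.2 = 111 m³/s.

Q ≈ 111 m³/s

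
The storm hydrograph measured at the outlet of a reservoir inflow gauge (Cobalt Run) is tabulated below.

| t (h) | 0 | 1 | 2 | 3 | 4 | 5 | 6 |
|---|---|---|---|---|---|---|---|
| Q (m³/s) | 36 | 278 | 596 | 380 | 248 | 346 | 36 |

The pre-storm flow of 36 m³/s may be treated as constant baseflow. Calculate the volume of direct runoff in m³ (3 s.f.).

Direct-runoff ordinates (Q − Q_b): 0.0, 242.0, 560.0, 344.0, 212.0, 310.0, 0.0 m³/s.
ΣQ_DR = 1668 m³/s.
With Δt = 1 h = 3600 s, V = ΣQ_DR · Δt = 1668 × 3600 = 6.00 × 10^6 m³.

V ≈ 6.00 × 10^6 m³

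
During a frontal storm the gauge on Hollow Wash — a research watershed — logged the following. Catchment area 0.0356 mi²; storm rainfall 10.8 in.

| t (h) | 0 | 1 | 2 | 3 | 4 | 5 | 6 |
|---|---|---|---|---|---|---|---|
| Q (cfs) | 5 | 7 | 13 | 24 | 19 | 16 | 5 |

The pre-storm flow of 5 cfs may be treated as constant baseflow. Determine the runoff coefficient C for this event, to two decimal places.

C ≈ 0.22

ΣQ_DR = 54.00 cfs; V = ΣQ_DR·Δt = 1.944 × 10^5 ft³.
Runoff depth d = V / A = 2.350 in.
C = d / P = 2.350 / 10.8 = 0.22.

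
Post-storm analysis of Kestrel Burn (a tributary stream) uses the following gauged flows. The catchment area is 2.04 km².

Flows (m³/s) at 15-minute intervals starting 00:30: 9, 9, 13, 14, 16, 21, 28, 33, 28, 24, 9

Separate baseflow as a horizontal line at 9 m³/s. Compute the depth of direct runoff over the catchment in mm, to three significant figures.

Direct runoff: 0.0, 0.0, 4.0, 5.0, 7.0, 12.0, 19.0, 24.0, 19.0, 15.0, 0.0 m³/s; ΣQ_DR = 105.0 m³/s.
V = ΣQ_DR · Δt = 105.0 × 900 s = 94500 m³.
Over A = 2.04 km², depth = V / A = 46.3 mm.

d ≈ 46.3 mm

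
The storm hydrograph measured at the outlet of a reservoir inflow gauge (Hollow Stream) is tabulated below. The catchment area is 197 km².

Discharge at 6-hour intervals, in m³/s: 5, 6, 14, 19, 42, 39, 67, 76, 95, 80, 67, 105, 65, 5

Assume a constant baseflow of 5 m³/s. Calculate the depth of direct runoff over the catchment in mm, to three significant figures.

d ≈ 67.4 mm

Direct runoff: 0.0, 1.0, 9.0, 14.0, 37.0, 34.0, 62.0, 71.0, 90.0, 75.0, 62.0, 100.0, 60.0, 0.0 m³/s; ΣQ_DR = 615.0 m³/s.
V = ΣQ_DR · Δt = 615.0 × 21600 s = 1.328 × 10^7 m³.
Over A = 197 km², depth = V / A = 67.4 mm.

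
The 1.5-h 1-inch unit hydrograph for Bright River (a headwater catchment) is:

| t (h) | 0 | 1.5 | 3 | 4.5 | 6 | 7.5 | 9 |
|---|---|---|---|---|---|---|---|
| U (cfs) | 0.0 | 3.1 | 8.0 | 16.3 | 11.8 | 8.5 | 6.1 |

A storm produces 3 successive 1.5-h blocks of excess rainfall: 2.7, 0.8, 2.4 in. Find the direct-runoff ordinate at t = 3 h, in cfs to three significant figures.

By discrete convolution, Q_j = Σ (P_i / 1 in) · U_{j−i}.
At t = 3 h (j=2): Q = (2.7/1)·8.0 + (0.8/1)·3.1 + (2.4/1)·0.0 = 24.1 cfs.

Q ≈ 24.1 cfs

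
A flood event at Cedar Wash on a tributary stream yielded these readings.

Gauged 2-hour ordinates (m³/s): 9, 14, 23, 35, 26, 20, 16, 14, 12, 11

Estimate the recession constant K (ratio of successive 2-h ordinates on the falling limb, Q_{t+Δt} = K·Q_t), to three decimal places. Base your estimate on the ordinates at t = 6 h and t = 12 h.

K ≈ 0.770

Using the recession-limb readings at t = 6 h and t = 12 h: Q falls from 35 to 16 m³/s over 3 intervals.
K = (Q₂/Q₁)^(1/3) = (16/35)^(1/3) = 0.770.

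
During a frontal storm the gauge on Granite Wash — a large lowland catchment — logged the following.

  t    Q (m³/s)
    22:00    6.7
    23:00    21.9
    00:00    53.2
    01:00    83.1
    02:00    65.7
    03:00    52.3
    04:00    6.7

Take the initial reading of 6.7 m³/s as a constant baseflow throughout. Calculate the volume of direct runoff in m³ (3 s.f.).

V ≈ 8.74 × 10^5 m³

Direct-runoff ordinates (Q − Q_b): 0.0, 15.2, 46.5, 76.4, 59.0, 45.6, 0.0 m³/s.
ΣQ_DR = 242.7 m³/s.
With Δt = 1 h = 3600 s, V = ΣQ_DR · Δt = 242.7 × 3600 = 8.74 × 10^5 m³.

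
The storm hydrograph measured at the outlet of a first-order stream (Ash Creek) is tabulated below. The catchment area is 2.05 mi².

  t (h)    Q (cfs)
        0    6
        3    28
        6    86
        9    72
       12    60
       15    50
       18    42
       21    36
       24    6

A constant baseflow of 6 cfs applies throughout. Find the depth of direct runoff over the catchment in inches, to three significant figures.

d ≈ 0.753 in

Direct runoff: 0.0, 22.0, 80.0, 66.0, 54.0, 44.0, 36.0, 30.0, 0.0 cfs; ΣQ_DR = 332.0 cfs.
V = ΣQ_DR · Δt = 332.0 × 10800 s = 3.586 × 10^6 ft³.
Over A = 2.05 mi², depth = V / A = 0.753 in.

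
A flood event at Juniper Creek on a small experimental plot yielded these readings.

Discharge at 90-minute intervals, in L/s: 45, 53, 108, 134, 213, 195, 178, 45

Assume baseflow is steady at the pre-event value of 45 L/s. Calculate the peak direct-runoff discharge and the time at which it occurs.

Subtracting baseflow gives direct-runoff ordinates: 0.0, 8.0, 63.0, 89.0, 168.0, 150.0, 133.0, 0.0 L/s.
The maximum is 168.0 L/s, occurring at the reading for t = 6 h.

Q_p = 168.0 L/s at t = 6 h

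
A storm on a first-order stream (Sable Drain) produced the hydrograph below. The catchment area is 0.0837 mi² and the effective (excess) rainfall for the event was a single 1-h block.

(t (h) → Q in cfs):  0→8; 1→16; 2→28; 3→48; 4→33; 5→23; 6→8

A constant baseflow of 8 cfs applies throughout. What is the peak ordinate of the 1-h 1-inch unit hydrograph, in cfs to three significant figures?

Direct runoff: 0.0, 8.0, 20.0, 40.0, 25.0, 15.0, 0.0 cfs; ΣQ_DR = 108.0 cfs, peak = 40.0 cfs.
Runoff depth d = ΣQ_DR·Δt / A = 108.0 × 3600 / (0.0837 mi²) = 1.999 in.
The 1-inch UH is the DRH scaled by (1 in)/d, so U_p = 40.0 × 1/1.999 = 20.0 cfs.

U_p ≈ 20.0 cfs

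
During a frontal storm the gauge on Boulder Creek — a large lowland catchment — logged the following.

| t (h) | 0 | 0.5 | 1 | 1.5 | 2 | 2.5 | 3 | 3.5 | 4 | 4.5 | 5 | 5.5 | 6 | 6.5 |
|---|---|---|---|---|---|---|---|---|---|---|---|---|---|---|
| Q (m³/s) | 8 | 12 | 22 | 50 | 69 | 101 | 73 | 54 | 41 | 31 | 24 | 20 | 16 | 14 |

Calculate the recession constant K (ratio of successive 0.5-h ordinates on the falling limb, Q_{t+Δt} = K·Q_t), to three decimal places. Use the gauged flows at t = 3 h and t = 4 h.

Using the recession-limb readings at t = 3 h and t = 4 h: Q falls from 73 to 41 m³/s over 2 intervals.
K = (Q₂/Q₁)^(1/2) = (41/73)^(1/2) = 0.749.

K ≈ 0.749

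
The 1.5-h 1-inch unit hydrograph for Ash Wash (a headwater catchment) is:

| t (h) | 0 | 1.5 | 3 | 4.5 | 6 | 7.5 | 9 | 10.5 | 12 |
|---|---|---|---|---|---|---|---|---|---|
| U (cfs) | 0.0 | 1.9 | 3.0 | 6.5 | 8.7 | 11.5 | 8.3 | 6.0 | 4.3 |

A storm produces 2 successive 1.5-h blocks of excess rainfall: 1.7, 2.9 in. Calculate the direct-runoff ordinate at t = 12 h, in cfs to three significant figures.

Q ≈ 24.7 cfs

By discrete convolution, Q_j = Σ (P_i / 1 in) · U_{j−i}.
At t = 12 h (j=8): Q = (1.7/1)·4.3 + (2.9/1)·6.0 = 24.7 cfs.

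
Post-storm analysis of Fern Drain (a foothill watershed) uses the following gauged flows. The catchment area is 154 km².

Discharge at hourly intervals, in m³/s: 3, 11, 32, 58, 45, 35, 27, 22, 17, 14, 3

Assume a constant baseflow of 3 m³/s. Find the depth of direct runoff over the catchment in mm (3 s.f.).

Direct runoff: 0.0, 8.0, 29.0, 55.0, 42.0, 32.0, 24.0, 19.0, 14.0, 11.0, 0.0 m³/s; ΣQ_DR = 234.0 m³/s.
V = ΣQ_DR · Δt = 234.0 × 3600 s = 8.424 × 10^5 m³.
Over A = 154 km², depth = V / A = 5.47 mm.

d ≈ 5.47 mm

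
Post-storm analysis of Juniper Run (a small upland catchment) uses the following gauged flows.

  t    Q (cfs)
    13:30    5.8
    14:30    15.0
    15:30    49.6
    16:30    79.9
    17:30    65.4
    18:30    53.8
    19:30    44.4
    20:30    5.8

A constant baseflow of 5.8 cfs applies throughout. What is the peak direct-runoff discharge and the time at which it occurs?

Subtracting baseflow gives direct-runoff ordinates: 0.0, 9.2, 43.8, 74.1, 59.6, 48.0, 38.6, 0.0 cfs.
The maximum is 74.1 cfs, occurring at the reading for t = 16:30.

Q_p = 74.1 cfs at t = 16:30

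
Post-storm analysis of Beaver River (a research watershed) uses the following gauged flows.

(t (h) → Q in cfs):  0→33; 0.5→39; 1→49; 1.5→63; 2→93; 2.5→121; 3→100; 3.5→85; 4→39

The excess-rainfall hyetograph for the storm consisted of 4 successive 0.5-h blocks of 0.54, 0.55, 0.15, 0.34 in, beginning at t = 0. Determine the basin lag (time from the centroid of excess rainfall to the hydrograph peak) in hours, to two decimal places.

Centroid of excess rainfall: t_c = Σ P_i·t̄_i / ΣP_i = 0.8418 h (block centres at 0.25, 0.75, 1.25, 1.75 h).
Hydrograph peak occurs at t = 2.5 h, so basin lag t_L = 2.5 − 0.8418 = 1.66 h.

t_L ≈ 1.66 h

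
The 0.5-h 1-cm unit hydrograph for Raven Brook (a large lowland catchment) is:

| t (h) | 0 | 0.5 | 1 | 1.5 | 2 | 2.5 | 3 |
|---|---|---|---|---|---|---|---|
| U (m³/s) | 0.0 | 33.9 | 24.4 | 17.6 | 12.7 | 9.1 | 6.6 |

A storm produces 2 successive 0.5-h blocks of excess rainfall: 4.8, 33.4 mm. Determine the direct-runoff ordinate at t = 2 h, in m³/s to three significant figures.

By discrete convolution, Q_j = Σ (P_i / 10 mm) · U_{j−i}.
At t = 2 h (j=4): Q = (4.8/10)·12.7 + (33.4/10)·17.6 = 64.9 m³/s.

Q ≈ 64.9 m³/s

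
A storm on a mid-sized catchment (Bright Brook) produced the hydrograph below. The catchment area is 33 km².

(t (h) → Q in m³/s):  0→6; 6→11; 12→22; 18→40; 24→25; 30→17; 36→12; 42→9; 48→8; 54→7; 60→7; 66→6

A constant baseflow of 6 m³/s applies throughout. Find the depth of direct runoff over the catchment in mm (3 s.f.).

d ≈ 64.1 mm

Direct runoff: 0.0, 5.0, 16.0, 34.0, 19.0, 11.0, 6.0, 3.0, 2.0, 1.0, 1.0, 0.0 m³/s; ΣQ_DR = 98.00 m³/s.
V = ΣQ_DR · Δt = 98.00 × 21600 s = 2.117 × 10^6 m³.
Over A = 33 km², depth = V / A = 64.1 mm.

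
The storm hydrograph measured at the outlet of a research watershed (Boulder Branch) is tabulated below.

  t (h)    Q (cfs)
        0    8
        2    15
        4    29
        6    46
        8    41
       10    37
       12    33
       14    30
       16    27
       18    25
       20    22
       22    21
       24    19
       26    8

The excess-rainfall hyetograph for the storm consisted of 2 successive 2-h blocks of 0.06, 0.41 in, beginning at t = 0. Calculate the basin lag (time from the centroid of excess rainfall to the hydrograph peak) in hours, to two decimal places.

Centroid of excess rainfall: t_c = Σ P_i·t̄_i / ΣP_i = 2.7447 h (block centres at 1, 3 h).
Hydrograph peak occurs at t = 6 h, so basin lag t_L = 6 − 2.7447 = 3.26 h.

t_L ≈ 3.26 h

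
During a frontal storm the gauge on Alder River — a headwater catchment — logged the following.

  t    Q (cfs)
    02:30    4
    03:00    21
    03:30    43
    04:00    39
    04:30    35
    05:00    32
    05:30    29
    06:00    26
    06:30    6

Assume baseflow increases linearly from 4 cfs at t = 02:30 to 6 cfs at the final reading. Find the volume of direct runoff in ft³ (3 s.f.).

V ≈ 3.42 × 10^5 ft³

Direct-runoff ordinates (Q − Q_b): 0.00, 16.75, 38.50, 34.25, 30.00, 26.75, 23.50, 20.25, 0.00 cfs.
ΣQ_DR = 190.0 cfs.
With Δt = 0.5 h = 1800 s, V = ΣQ_DR · Δt = 190.0 × 1800 = 3.42 × 10^5 ft³.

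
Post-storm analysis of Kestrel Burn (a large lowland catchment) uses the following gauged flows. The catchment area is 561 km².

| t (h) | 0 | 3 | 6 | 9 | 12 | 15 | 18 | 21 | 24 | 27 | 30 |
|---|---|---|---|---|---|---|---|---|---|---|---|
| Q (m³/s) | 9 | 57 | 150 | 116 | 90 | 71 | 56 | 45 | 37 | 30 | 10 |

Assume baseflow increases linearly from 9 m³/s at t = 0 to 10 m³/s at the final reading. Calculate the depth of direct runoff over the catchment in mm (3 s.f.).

Direct runoff: 0.00, 47.90, 140.80, 106.70, 80.60, 61.50, 46.40, 35.30, 27.20, 20.10, 0.00 m³/s; ΣQ_DR = 566.5 m³/s.
V = ΣQ_DR · Δt = 566.5 × 10800 s = 6.118 × 10^6 m³.
Over A = 561 km², depth = V / A = 10.9 mm.

d ≈ 10.9 mm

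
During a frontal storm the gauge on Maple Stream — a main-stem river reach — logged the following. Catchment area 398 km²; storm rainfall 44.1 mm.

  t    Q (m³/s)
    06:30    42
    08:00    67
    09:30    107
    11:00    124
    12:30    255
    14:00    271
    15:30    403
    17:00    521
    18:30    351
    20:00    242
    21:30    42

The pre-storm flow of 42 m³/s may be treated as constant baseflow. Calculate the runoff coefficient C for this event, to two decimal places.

ΣQ_DR = 1963 m³/s; V = ΣQ_DR·Δt = 1.060 × 10^7 m³.
Runoff depth d = V / A = 26.63 mm.
C = d / P = 26.63 / 44.1 = 0.60.

C ≈ 0.60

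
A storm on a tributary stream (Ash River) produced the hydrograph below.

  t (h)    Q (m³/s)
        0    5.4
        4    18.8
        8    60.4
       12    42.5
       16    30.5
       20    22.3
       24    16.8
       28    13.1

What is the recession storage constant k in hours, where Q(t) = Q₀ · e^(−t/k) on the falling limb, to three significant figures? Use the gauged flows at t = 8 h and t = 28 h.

k ≈ 13.1 h

On the falling limb, Q drops from 60.4 to 13.1 m³/s between t = 8 h and t = 28 h (Δt = 20 h).
k = −Δt / ln(Q₂/Q₁) = −20 / ln(13.1/60.4) = 13.1 h.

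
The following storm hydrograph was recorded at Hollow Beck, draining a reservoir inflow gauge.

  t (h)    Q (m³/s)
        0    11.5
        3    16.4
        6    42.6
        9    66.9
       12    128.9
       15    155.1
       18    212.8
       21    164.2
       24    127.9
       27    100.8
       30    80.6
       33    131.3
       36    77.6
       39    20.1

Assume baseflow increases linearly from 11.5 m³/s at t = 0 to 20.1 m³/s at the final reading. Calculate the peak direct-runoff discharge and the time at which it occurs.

Q_p = 197.33 m³/s at t = 18 h

Subtracting baseflow gives direct-runoff ordinates: 0.00, 4.24, 29.78, 53.42, 114.75, 140.29, 197.33, 148.07, 111.11, 83.35, 62.48, 112.52, 58.16, 0.00 m³/s.
The maximum is 197.33 m³/s, occurring at the reading for t = 18 h.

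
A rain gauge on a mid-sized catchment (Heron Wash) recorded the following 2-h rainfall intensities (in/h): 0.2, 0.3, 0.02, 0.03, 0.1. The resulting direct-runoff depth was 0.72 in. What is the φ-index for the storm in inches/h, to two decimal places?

Only the 3 blocks with intensity above φ contribute runoff: 0.2, 0.3, 0.1 in/h.
Σ(I−φ)·Δt = d  ⇒  (0.2+0.3+0.1 − 3φ)·2 = 0.72
φ = (0.6000 − 0.72/2) / 3 = 0.08 in/h.

φ ≈ 0.08 in/h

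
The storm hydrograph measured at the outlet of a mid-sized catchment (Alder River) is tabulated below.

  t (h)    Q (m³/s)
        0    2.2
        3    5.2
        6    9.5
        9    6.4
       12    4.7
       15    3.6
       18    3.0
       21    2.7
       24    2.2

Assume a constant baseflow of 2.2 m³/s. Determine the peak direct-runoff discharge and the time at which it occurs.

Subtracting baseflow gives direct-runoff ordinates: 0.0, 3.0, 7.3, 4.2, 2.5, 1.4, 0.8, 0.5, 0.0 m³/s.
The maximum is 7.3 m³/s, occurring at the reading for t = 6 h.

Q_p = 7.3 m³/s at t = 6 h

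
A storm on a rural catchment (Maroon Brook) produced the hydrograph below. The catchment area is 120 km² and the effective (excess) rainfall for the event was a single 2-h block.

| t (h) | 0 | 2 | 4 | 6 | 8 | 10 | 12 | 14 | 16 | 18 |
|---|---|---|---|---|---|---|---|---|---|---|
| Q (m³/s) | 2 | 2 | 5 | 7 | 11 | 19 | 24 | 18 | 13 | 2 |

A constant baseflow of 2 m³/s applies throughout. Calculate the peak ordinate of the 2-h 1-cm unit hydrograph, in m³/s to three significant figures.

U_p ≈ 44.2 m³/s

Direct runoff: 0.0, 0.0, 3.0, 5.0, 9.0, 17.0, 22.0, 16.0, 11.0, 0.0 m³/s; ΣQ_DR = 83.00 m³/s, peak = 22.0 m³/s.
Runoff depth d = ΣQ_DR·Δt / A = 83.00 × 7200 / (120 km²) = 4.980 mm.
The 1-cm UH is the DRH scaled by (10 mm)/d, so U_p = 22.0 × 10/4.980 = 44.2 m³/s.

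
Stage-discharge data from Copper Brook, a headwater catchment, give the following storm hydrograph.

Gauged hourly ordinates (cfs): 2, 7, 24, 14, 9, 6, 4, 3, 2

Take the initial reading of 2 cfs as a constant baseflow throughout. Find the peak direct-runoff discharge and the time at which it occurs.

Subtracting baseflow gives direct-runoff ordinates: 0.0, 5.0, 22.0, 12.0, 7.0, 4.0, 2.0, 1.0, 0.0 cfs.
The maximum is 22.0 cfs, occurring at the reading for t = 2 h.

Q_p = 22.0 cfs at t = 2 h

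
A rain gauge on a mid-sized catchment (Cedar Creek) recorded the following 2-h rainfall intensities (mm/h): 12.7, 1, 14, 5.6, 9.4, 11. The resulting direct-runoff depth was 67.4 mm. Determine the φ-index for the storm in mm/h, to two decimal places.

φ ≈ 3.80 mm/h

Only the 5 blocks with intensity above φ contribute runoff: 12.7, 14, 5.6, 9.4, 11 mm/h.
Σ(I−φ)·Δt = d  ⇒  (12.7+14+5.6+9.4+11 − 5φ)·2 = 67.4
φ = (52.70 − 67.4/2) / 5 = 3.80 mm/h.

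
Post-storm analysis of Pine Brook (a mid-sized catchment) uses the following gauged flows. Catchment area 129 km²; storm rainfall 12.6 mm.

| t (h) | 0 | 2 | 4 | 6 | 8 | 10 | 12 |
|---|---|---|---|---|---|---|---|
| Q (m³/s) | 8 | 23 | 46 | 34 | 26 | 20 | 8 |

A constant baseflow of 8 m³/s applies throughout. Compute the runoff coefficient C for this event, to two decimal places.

C ≈ 0.48

ΣQ_DR = 109.0 m³/s; V = ΣQ_DR·Δt = 7.848 × 10^5 m³.
Runoff depth d = V / A = 6.084 mm.
C = d / P = 6.084 / 12.6 = 0.48.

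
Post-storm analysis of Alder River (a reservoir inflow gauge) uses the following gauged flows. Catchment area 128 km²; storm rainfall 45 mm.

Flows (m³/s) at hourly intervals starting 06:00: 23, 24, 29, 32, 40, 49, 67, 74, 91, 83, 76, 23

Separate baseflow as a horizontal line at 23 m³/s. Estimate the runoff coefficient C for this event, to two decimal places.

ΣQ_DR = 335.0 m³/s; V = ΣQ_DR·Δt = 1.206 × 10^6 m³.
Runoff depth d = V / A = 9.422 mm.
C = d / P = 9.422 / 45 = 0.21.

C ≈ 0.21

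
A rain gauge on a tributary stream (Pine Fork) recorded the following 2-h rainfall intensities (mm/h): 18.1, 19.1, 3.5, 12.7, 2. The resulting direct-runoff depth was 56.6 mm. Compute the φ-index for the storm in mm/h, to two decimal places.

φ ≈ 7.20 mm/h

Only the 3 blocks with intensity above φ contribute runoff: 18.1, 19.1, 12.7 mm/h.
Σ(I−φ)·Δt = d  ⇒  (18.1+19.1+12.7 − 3φ)·2 = 56.6
φ = (49.90 − 56.6/2) / 3 = 7.20 mm/h.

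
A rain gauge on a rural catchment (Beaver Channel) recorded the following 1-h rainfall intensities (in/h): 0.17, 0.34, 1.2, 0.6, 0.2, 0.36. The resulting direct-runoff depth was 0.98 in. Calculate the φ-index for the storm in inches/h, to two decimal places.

φ ≈ 0.41 in/h

Only the 2 blocks with intensity above φ contribute runoff: 1.2, 0.6 in/h.
Σ(I−φ)·Δt = d  ⇒  (1.2+0.6 − 2φ)·1 = 0.98
φ = (1.800 − 0.98/1) / 2 = 0.41 in/h.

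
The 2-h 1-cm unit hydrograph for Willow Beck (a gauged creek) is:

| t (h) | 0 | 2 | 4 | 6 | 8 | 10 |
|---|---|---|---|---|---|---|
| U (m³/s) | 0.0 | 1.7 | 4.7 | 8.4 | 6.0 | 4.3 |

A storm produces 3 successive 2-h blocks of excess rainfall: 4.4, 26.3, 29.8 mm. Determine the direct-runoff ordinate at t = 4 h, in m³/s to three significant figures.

Q ≈ 6.54 m³/s

By discrete convolution, Q_j = Σ (P_i / 10 mm) · U_{j−i}.
At t = 4 h (j=2): Q = (4.4/10)·4.7 + (26.3/10)·1.7 + (29.8/10)·0.0 = 6.54 m³/s.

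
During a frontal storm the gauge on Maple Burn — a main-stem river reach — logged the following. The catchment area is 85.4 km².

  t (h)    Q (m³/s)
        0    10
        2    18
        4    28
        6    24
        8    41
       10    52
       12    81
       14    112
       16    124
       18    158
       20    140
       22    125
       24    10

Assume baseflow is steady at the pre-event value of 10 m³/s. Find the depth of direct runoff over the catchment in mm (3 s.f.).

d ≈ 66.9 mm

Direct runoff: 0.0, 8.0, 18.0, 14.0, 31.0, 42.0, 71.0, 102.0, 114.0, 148.0, 130.0, 115.0, 0.0 m³/s; ΣQ_DR = 793.0 m³/s.
V = ΣQ_DR · Δt = 793.0 × 7200 s = 5.710 × 10^6 m³.
Over A = 85.4 km², depth = V / A = 66.9 mm.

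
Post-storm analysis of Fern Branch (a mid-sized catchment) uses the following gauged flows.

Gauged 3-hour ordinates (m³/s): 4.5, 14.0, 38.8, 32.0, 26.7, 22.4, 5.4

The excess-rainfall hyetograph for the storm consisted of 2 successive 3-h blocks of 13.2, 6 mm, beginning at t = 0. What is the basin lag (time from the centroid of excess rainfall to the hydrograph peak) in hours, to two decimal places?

Centroid of excess rainfall: t_c = Σ P_i·t̄_i / ΣP_i = 2.4375 h (block centres at 1.5, 4.5 h).
Hydrograph peak occurs at t = 6 h, so basin lag t_L = 6 − 2.4375 = 3.56 h.

t_L ≈ 3.56 h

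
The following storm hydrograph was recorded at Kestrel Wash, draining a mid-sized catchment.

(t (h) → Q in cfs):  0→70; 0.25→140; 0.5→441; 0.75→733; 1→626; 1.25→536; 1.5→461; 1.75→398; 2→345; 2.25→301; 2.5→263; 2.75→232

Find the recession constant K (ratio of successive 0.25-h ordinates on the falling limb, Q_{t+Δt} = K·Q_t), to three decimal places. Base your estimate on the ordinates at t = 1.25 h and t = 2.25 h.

Using the recession-limb readings at t = 1.25 h and t = 2.25 h: Q falls from 536 to 301 cfs over 4 intervals.
K = (Q₂/Q₁)^(1/4) = (301/536)^(1/4) = 0.866.

K ≈ 0.866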